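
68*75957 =5165076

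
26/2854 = 13/1427 = 0.01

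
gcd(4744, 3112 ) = 8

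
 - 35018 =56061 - 91079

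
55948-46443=9505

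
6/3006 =1/501 = 0.00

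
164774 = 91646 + 73128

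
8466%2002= 458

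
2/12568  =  1/6284 = 0.00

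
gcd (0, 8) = 8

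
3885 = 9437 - 5552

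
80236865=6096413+74140452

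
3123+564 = 3687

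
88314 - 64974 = 23340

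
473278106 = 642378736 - 169100630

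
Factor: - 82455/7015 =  - 3^1 * 61^( - 1)*239^1 =-  717/61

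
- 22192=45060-67252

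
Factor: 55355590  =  2^1 * 5^1*5535559^1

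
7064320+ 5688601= 12752921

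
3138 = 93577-90439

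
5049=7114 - 2065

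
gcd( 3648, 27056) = 304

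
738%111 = 72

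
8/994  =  4/497 =0.01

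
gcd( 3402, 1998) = 54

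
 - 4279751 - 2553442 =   -  6833193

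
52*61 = 3172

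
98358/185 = 98358/185 = 531.66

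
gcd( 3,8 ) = 1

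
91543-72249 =19294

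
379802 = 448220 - 68418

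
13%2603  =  13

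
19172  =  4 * 4793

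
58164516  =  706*82386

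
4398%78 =30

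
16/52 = 4/13=0.31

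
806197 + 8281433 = 9087630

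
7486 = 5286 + 2200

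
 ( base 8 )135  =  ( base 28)39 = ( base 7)162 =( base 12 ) 79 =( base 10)93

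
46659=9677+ 36982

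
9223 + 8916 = 18139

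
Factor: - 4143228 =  - 2^2*3^1*379^1*911^1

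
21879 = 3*7293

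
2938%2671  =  267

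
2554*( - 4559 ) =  - 11643686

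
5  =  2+3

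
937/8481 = 937/8481 = 0.11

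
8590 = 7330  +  1260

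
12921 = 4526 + 8395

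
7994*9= 71946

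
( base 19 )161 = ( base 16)1DC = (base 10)476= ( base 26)i8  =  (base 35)dl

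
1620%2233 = 1620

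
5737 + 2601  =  8338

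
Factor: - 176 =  - 2^4*11^1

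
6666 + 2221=8887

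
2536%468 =196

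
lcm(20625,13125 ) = 144375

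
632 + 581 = 1213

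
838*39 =32682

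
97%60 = 37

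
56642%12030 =8522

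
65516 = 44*1489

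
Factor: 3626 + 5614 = 9240= 2^3*3^1*5^1*7^1*11^1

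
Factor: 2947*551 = 7^1*19^1*29^1*421^1 = 1623797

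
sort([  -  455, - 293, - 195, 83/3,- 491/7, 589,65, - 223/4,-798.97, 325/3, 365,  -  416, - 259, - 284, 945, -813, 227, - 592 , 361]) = [ - 813, - 798.97 , - 592, - 455, - 416,-293 ,-284 , - 259, - 195, - 491/7, - 223/4, 83/3,  65, 325/3, 227, 361, 365, 589 , 945]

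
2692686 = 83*32442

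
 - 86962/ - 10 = 43481/5 =8696.20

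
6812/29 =6812/29 = 234.90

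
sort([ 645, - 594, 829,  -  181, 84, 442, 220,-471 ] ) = [ - 594,-471, - 181, 84, 220,442,645,  829 ] 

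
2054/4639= 2054/4639 = 0.44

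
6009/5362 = 6009/5362 = 1.12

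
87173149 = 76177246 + 10995903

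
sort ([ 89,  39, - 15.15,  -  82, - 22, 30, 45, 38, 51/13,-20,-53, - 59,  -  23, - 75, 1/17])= [ - 82,- 75, - 59, - 53 , - 23 ,  -  22 , - 20, - 15.15,1/17,51/13, 30, 38,39,  45, 89 ]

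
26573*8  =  212584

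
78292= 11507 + 66785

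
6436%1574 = 140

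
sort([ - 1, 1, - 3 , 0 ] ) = [ - 3, - 1,0, 1]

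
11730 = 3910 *3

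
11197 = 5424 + 5773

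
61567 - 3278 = 58289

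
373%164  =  45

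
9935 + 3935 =13870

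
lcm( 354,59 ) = 354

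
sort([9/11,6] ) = [ 9/11 , 6]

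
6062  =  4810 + 1252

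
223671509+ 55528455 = 279199964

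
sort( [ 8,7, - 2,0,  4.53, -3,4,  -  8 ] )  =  [ - 8,-3 ,- 2,0 , 4, 4.53,7,8]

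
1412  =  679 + 733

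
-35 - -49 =14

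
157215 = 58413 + 98802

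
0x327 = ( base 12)573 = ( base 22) 1EF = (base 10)807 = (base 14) 419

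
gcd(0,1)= 1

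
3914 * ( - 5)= - 19570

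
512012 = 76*6737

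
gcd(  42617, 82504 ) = 1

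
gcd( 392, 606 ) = 2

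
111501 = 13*8577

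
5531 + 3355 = 8886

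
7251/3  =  2417= 2417.00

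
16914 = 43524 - 26610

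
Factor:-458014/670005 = -2^1* 3^(-3 )*5^(-1 )*7^( - 1)*17^1 *19^1 = - 646/945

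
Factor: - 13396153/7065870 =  - 2^(-1 )*3^(-1)*5^( - 1 )*7^( - 1) *17^1*33647^ ( - 1)*788009^1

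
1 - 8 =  - 7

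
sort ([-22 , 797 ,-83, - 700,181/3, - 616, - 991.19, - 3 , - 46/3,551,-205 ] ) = [  -  991.19, - 700 , - 616, - 205 ,-83, -22, - 46/3, - 3 , 181/3 , 551,797] 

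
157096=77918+79178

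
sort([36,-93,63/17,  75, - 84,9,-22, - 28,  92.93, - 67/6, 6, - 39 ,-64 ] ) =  [ - 93,-84, - 64, - 39, - 28, - 22, - 67/6,63/17,6, 9, 36,75, 92.93 ] 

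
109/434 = 109/434 = 0.25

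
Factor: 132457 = 13^1*23^1*443^1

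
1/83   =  1/83 =0.01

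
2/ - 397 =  - 1+395/397 = - 0.01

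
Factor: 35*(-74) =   -  2590 = -2^1*5^1*7^1*37^1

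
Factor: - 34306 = -2^1*17^1*1009^1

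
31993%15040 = 1913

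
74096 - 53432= 20664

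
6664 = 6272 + 392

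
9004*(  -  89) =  -801356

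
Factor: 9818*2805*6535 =179970567150 = 2^1*3^1*5^2*11^1*17^1*1307^1*4909^1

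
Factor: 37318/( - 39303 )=-2^1*3^(  -  2)*11^( - 1)*47^1 = - 94/99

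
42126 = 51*826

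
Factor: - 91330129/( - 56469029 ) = 11^1 * 83^1*103^( - 1 )*167^1*599^1*548243^ (-1 )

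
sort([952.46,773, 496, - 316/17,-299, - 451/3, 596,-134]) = [ - 299 , - 451/3, - 134, - 316/17, 496, 596, 773, 952.46 ]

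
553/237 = 2  +  1/3 = 2.33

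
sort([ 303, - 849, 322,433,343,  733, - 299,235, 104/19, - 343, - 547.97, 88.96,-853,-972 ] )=[ - 972, - 853, - 849,  -  547.97, - 343, - 299,104/19,88.96,235, 303, 322,343, 433,733]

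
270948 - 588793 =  - 317845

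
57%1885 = 57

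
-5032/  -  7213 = 5032/7213 =0.70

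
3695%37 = 32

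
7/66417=7/66417 = 0.00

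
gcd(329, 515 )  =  1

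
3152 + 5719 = 8871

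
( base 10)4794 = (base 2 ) 1001010111010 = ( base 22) 9jk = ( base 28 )636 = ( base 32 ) 4LQ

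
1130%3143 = 1130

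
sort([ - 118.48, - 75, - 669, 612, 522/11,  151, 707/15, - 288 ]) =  [- 669, - 288, - 118.48, - 75, 707/15, 522/11, 151, 612 ]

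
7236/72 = 100  +  1/2 = 100.50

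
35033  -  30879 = 4154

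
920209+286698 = 1206907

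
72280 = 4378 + 67902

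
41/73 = 41/73 = 0.56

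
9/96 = 3/32= 0.09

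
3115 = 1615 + 1500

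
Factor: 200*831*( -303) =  - 50358600 = - 2^3 * 3^2*5^2*101^1*277^1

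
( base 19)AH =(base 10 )207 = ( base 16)CF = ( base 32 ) 6f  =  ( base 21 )9i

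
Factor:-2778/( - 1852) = 2^( - 1 )*3^1 = 3/2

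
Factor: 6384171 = 3^1*19^1*31^1*3613^1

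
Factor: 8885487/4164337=3^1* 13^1*17^( - 1)*73^1*487^(  -  1)*503^( - 1 ) * 3121^1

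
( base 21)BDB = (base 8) 12017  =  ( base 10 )5135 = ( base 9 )7035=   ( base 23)9g6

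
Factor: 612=2^2*3^2 * 17^1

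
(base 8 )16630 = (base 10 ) 7576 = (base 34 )6IS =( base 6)55024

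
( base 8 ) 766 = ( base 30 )gm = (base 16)1F6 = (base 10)502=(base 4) 13312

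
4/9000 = 1/2250 = 0.00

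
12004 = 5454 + 6550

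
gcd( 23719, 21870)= 1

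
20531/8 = 20531/8=2566.38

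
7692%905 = 452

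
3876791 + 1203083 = 5079874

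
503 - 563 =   -  60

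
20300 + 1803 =22103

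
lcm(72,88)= 792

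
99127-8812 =90315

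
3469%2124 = 1345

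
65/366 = 65/366 = 0.18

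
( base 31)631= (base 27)811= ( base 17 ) 134c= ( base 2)1011011100100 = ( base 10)5860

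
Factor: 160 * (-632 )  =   - 101120 = -2^8*5^1*79^1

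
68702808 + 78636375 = 147339183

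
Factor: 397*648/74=128628/37=2^2 *3^4*37^ (-1 )*397^1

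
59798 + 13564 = 73362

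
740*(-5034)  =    -  3725160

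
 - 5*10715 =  - 53575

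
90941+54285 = 145226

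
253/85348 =253/85348=0.00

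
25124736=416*60396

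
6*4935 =29610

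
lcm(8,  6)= 24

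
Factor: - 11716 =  - 2^2*29^1*101^1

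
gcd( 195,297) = 3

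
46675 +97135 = 143810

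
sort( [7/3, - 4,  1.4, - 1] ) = [ - 4, - 1 , 1.4, 7/3]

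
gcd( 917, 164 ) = 1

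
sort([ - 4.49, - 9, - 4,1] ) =[ - 9, - 4.49, - 4,1 ] 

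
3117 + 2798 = 5915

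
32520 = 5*6504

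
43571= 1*43571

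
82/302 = 41/151 = 0.27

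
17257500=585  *29500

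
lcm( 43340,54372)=2990460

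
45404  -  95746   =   - 50342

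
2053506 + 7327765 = 9381271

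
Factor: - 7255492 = - 2^2*19^1*95467^1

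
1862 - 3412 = - 1550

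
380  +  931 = 1311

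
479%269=210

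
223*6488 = 1446824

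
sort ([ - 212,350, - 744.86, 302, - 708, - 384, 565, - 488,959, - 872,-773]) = [ - 872,  -  773, - 744.86,-708, - 488,- 384, - 212, 302, 350,565, 959 ]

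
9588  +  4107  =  13695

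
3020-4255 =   -  1235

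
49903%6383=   5222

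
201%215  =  201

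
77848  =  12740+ 65108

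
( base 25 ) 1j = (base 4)230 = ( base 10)44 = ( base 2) 101100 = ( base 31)1d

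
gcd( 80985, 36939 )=3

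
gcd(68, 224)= 4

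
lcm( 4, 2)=4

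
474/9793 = 474/9793 = 0.05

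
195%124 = 71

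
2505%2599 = 2505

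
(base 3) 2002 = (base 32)1O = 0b111000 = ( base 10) 56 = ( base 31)1P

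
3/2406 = 1/802 = 0.00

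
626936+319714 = 946650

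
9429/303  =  31 + 12/101  =  31.12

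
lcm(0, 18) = 0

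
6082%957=340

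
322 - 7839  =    -  7517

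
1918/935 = 1918/935= 2.05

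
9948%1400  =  148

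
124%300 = 124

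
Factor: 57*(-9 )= - 513 = - 3^3 * 19^1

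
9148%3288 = 2572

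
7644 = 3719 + 3925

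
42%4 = 2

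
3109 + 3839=6948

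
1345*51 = 68595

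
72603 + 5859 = 78462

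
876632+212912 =1089544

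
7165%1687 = 417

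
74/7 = 10 + 4/7=10.57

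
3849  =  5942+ - 2093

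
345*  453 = 156285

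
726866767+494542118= 1221408885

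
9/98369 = 9/98369 =0.00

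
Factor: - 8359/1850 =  -2^( - 1) * 5^ ( - 2) * 13^1*37^( - 1)*643^1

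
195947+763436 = 959383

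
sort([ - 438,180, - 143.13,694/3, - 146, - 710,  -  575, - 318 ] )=[ - 710, - 575, - 438, - 318 , - 146, - 143.13,180, 694/3] 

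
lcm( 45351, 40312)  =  362808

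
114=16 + 98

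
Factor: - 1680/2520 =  - 2^1 * 3^( - 1) = - 2/3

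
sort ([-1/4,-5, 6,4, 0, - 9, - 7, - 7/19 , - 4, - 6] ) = [ - 9,-7 , - 6, - 5, - 4, - 7/19, - 1/4, 0, 4,6 ]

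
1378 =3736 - 2358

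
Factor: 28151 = 28151^1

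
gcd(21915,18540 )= 45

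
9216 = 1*9216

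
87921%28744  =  1689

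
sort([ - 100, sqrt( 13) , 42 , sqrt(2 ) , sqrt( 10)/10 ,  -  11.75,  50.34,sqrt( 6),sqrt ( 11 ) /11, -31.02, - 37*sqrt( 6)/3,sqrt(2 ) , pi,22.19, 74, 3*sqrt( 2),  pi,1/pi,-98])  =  [-100  , -98 ,-31.02,-37*sqrt( 6)/3, -11.75, sqrt( 11 )/11, sqrt( 10)/10,1/pi, sqrt( 2), sqrt( 2) , sqrt( 6),  pi, pi, sqrt( 13), 3*sqrt(2), 22.19, 42,50.34,74]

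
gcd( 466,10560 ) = 2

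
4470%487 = 87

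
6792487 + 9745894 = 16538381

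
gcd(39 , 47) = 1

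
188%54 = 26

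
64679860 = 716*90335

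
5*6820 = 34100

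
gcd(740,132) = 4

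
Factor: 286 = 2^1*11^1*13^1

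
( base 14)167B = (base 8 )7675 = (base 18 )c7f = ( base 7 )14514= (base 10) 4029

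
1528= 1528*1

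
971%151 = 65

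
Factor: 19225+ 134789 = 2^1*3^1*7^1*19^1*193^1 = 154014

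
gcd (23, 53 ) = 1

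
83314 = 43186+40128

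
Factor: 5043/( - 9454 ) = - 2^ (  -  1) * 3^1*29^( - 1)*41^2*163^( - 1 )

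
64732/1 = 64732 = 64732.00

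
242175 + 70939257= 71181432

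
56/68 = 14/17 =0.82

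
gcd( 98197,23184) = 1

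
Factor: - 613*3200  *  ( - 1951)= 3827081600   =  2^7* 5^2 * 613^1*1951^1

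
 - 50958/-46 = 25479/23 = 1107.78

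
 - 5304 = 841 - 6145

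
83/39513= 83/39513= 0.00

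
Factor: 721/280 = 103/40 =2^ ( - 3 ) * 5^( - 1) * 103^1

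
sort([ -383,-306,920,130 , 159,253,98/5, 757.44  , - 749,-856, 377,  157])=[ - 856, - 749, - 383 , - 306, 98/5,  130, 157, 159 , 253, 377,  757.44,  920] 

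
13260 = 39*340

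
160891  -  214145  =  -53254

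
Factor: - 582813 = - 3^2*7^1*11^1*29^2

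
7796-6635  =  1161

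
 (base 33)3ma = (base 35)39d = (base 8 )7643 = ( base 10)4003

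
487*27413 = 13350131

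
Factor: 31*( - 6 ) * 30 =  - 5580 =- 2^2*3^2 * 5^1 * 31^1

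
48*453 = 21744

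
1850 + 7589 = 9439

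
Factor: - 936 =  - 2^3*3^2*13^1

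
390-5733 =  - 5343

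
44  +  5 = 49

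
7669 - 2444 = 5225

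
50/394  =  25/197 = 0.13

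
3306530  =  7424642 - 4118112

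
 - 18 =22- 40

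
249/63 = 3 + 20/21 = 3.95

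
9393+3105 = 12498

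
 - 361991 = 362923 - 724914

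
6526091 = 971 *6721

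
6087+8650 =14737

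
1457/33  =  1457/33 = 44.15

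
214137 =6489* 33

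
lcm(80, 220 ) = 880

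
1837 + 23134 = 24971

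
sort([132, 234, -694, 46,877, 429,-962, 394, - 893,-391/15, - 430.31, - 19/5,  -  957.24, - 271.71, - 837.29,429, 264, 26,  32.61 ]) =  [ - 962, - 957.24, - 893, - 837.29, - 694, - 430.31 , - 271.71, - 391/15,  -  19/5, 26,32.61, 46,  132,234, 264,394,429, 429, 877]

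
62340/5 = 12468= 12468.00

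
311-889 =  - 578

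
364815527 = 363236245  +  1579282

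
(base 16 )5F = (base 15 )65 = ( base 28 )3b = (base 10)95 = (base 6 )235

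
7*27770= 194390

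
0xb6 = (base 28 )6E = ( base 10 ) 182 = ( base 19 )9b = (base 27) 6K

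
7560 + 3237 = 10797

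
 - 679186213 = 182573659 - 861759872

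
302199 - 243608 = 58591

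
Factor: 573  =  3^1*191^1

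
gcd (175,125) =25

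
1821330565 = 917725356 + 903605209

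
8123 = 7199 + 924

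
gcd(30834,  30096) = 18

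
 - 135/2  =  -135/2 = -67.50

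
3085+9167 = 12252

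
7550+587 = 8137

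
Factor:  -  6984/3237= -2^3*3^1*13^(-1)*83^ (-1)*97^1 = - 2328/1079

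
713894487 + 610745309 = 1324639796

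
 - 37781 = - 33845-3936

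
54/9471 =18/3157 = 0.01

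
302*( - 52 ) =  - 15704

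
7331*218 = 1598158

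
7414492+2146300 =9560792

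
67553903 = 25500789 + 42053114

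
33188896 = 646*51376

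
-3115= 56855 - 59970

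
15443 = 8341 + 7102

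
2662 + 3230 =5892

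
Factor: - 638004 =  - 2^2*3^1*79^1*673^1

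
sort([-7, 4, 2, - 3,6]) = [ - 7, - 3, 2, 4,6 ]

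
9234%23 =11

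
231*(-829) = -191499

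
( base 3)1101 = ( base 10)37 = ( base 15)27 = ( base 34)13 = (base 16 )25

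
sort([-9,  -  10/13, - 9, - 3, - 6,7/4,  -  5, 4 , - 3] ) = [- 9, - 9,-6,-5, - 3,-3, - 10/13, 7/4,  4 ]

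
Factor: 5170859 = 67^1 * 71^1*1087^1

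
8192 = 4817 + 3375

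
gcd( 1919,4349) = 1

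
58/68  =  29/34  =  0.85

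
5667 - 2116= 3551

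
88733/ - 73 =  - 88733/73= -1215.52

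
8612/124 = 69 + 14/31 = 69.45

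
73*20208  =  1475184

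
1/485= 1/485 = 0.00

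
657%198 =63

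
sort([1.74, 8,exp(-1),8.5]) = [exp( - 1 ),1.74,8,8.5]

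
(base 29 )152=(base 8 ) 1734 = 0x3DC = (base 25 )1ed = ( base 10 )988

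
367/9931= 367/9931 =0.04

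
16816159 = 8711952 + 8104207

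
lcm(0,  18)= 0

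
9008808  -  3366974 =5641834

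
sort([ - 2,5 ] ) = [ - 2, 5]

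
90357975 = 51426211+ 38931764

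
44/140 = 11/35 = 0.31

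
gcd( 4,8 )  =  4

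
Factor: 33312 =2^5*3^1 * 347^1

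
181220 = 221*820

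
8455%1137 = 496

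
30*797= 23910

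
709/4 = 709/4 = 177.25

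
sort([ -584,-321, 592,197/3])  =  [ - 584, - 321, 197/3, 592 ] 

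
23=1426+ - 1403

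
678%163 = 26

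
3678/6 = 613 = 613.00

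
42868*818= 35066024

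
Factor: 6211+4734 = 5^1*11^1*199^1 = 10945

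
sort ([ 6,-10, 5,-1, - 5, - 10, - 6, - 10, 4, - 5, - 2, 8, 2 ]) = [ - 10, - 10, - 10 , - 6, - 5, - 5, - 2, - 1,  2, 4, 5, 6,  8] 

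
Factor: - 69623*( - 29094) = 2^1*3^1  *  13^1 * 373^1*69623^1 = 2025611562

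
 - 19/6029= -19/6029 = - 0.00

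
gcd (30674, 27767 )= 1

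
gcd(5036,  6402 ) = 2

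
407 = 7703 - 7296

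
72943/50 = 1458 + 43/50 = 1458.86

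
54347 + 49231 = 103578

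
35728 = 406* 88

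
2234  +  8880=11114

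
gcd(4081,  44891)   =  4081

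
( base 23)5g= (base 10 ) 131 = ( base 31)47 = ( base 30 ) 4B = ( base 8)203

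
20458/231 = 88 + 130/231 = 88.56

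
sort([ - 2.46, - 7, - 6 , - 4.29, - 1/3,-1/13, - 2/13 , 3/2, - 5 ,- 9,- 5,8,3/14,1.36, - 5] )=[ - 9,  -  7, - 6, - 5 , - 5,-5 , - 4.29,  -  2.46, - 1/3, -2/13, - 1/13,3/14,1.36,3/2,8]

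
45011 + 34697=79708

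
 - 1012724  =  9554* ( - 106 ) 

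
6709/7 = 958  +  3/7 = 958.43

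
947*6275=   5942425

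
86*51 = 4386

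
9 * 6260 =56340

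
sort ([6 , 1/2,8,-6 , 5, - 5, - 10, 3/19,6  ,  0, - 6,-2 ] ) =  [-10,-6, - 6,-5, - 2,0,3/19,1/2, 5,6, 6,  8 ]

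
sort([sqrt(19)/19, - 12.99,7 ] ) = [ - 12.99,sqrt(19)/19, 7]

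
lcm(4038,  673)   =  4038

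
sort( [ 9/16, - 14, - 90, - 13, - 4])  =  [ - 90, - 14,-13, - 4, 9/16]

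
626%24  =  2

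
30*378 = 11340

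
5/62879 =5/62879 = 0.00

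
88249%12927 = 10687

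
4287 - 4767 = -480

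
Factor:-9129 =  -3^1*17^1*179^1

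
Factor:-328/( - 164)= 2=2^1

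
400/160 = 5/2 = 2.50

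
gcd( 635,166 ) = 1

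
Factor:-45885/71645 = -57/89 = - 3^1*19^1*89^(- 1 )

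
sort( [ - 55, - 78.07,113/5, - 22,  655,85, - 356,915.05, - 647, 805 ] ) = [ - 647, - 356, - 78.07, - 55, - 22,113/5,85,655, 805,915.05] 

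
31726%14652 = 2422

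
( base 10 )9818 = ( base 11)7416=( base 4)2121122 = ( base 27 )DCH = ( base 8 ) 23132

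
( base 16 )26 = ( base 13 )2c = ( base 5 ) 123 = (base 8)46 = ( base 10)38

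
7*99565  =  696955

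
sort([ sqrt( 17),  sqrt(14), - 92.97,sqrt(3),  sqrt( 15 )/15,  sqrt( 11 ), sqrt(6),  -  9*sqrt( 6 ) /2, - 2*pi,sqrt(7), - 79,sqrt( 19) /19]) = [ - 92.97, - 79, - 9*sqrt( 6)/2, - 2* pi, sqrt( 19)/19,sqrt(15 ) /15, sqrt(3),  sqrt( 6),  sqrt(7),  sqrt( 11 ) , sqrt( 14),  sqrt( 17 )]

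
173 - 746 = -573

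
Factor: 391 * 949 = 371059=13^1*17^1*23^1*73^1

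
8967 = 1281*7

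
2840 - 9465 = -6625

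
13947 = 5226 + 8721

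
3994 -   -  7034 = 11028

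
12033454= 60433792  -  48400338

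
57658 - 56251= 1407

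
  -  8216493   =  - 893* 9201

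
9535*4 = 38140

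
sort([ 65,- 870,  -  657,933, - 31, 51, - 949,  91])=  [ - 949, - 870, - 657, - 31,  51, 65, 91,933] 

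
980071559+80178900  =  1060250459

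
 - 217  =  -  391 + 174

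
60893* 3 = 182679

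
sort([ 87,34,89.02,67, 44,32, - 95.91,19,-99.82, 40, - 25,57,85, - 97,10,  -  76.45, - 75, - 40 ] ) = [ - 99.82,- 97, - 95.91, - 76.45, - 75, - 40,-25, 10,19,32,34,  40,44, 57,  67, 85  ,  87,89.02 ] 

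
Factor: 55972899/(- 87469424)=-2^( - 4)*3^2*7^ ( - 1)*179^( - 1)*4363^ ( - 1 )*6219211^1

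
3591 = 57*63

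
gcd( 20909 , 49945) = 7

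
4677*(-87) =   -  406899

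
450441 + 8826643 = 9277084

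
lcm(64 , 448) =448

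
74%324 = 74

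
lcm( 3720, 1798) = 107880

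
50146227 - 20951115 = 29195112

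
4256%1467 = 1322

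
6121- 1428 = 4693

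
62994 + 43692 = 106686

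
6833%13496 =6833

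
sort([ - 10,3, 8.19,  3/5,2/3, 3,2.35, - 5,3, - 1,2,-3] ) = [-10,-5, - 3, -1, 3/5,2/3,2, 2.35 , 3,3, 3,8.19] 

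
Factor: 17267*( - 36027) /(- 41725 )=622078209/41725 = 3^2*5^ ( - 2)*31^1 * 557^1 * 1669^ (-1 )*4003^1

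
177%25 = 2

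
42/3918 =7/653 = 0.01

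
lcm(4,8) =8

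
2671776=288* 9277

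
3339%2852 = 487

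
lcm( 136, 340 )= 680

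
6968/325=21+11/25=21.44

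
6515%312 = 275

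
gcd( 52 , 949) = 13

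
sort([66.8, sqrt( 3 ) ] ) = [sqrt( 3), 66.8 ]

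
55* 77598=4267890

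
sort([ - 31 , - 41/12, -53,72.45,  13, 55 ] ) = [ - 53, - 31, - 41/12, 13, 55,72.45 ]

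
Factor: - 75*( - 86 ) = 6450 = 2^1 * 3^1*5^2*43^1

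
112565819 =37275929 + 75289890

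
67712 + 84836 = 152548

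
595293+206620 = 801913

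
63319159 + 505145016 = 568464175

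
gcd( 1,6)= 1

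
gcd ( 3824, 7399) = 1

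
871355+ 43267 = 914622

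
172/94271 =172/94271 = 0.00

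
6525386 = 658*9917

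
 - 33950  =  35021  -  68971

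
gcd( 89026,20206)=2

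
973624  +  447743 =1421367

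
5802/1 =5802=5802.00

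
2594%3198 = 2594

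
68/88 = 17/22  =  0.77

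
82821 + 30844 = 113665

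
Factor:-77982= -2^1*3^1*41^1*317^1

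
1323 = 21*63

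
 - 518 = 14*( - 37)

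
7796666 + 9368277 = 17164943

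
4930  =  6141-1211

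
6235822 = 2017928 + 4217894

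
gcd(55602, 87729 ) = 3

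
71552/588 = 17888/147 = 121.69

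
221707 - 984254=-762547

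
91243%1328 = 939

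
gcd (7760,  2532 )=4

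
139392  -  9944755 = -9805363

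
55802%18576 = 74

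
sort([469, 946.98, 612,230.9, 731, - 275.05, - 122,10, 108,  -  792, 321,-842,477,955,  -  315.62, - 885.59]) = [ - 885.59  , - 842,-792, - 315.62,  -  275.05,-122,  10,108,230.9 , 321,469,477,612, 731,  946.98, 955]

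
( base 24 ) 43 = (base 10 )99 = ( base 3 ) 10200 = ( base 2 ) 1100011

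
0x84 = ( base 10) 132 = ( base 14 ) 96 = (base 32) 44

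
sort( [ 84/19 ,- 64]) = [ - 64,84/19] 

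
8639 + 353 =8992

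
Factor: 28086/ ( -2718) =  - 31/3=-3^( -1)*31^1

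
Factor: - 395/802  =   - 2^( - 1)*5^1*79^1*401^(- 1)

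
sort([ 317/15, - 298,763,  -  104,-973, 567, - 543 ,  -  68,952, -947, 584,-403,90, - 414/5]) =[ - 973, - 947, - 543,- 403, - 298,-104,-414/5 ,-68 , 317/15,90,  567, 584 , 763, 952] 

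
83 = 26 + 57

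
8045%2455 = 680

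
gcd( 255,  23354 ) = 1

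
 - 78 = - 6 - 72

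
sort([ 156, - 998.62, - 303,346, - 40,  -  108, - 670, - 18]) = [ -998.62, - 670,-303, - 108, - 40, - 18, 156 , 346]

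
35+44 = 79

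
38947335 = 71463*545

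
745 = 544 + 201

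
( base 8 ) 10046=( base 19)b8b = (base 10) 4134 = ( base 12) 2486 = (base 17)E53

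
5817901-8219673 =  - 2401772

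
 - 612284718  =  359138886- 971423604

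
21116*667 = 14084372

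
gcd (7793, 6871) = 1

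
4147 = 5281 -1134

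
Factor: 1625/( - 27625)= - 1/17 = -17^( - 1)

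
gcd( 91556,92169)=1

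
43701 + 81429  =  125130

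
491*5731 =2813921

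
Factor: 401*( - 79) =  - 31679 = -  79^1*401^1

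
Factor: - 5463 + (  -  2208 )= -3^1*2557^1 =- 7671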